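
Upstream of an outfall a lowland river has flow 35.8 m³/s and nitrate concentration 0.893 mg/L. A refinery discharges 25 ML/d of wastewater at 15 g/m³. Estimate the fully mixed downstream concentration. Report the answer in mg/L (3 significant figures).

25 ML/d = 0.2894 m³/s.
Conservation of mass across the mixing zone: C = (0.2894·15 + 35.8·0.893) / (0.2894 + 35.8) = 36.31/36.09 = 1.006 mg/L.

1.01 mg/L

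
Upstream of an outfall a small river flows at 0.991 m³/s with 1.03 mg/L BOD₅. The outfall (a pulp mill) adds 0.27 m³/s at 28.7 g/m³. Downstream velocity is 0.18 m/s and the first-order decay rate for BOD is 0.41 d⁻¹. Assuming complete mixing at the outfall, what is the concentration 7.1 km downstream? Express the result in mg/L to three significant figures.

After complete mixing, C₀ = (0.27·28.7 + 0.991·1.03) / 1.261 = 6.955 mg/L.
Travel time t = 7100 m / 0.18 m/s = 3.944e+04 s = 0.4565 d.
C = 6.955·exp(−0.41·0.4565) = 6.955·0.8293 = 5.767 mg/L.

5.77 mg/L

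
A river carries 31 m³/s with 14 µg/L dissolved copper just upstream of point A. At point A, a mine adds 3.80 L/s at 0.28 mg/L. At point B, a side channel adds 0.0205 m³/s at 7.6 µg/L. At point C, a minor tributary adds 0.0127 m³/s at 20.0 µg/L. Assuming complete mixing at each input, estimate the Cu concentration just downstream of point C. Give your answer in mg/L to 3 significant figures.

14 µg/L = 0.014 mg/L.
3.80 L/s = 0.0038 m³/s.
After input A: C = (31·0.014 + 0.0038·0.28) / 31 = 0.01403 mg/L.
7.6 µg/L = 0.0076 mg/L.
After input B: C = (31·0.01403 + 0.0205·0.0076) / 31.02 = 0.01403 mg/L.
20.0 µg/L = 0.02 mg/L.
After input C: C = (31.02·0.01403 + 0.0127·0.02) / 31.04 = 0.01403 mg/L.

0.0140 mg/L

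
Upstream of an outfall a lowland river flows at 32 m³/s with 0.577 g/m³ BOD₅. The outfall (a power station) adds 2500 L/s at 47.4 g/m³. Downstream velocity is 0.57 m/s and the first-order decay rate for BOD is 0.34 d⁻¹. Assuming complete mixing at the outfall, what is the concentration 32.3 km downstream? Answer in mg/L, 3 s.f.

3.18 mg/L

2500 L/s = 2.5 m³/s.
After complete mixing, C₀ = (2.5·47.4 + 32·0.577) / 34.5 = 3.97 mg/L.
Travel time t = 3.23e+04 m / 0.57 m/s = 5.667e+04 s = 0.6559 d.
C = 3.97·exp(−0.34·0.6559) = 3.97·0.8001 = 3.176 mg/L.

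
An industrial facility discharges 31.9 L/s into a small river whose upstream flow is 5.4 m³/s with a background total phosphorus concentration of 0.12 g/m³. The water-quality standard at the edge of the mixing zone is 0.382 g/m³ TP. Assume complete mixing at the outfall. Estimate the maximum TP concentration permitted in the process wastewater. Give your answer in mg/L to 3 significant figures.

31.9 L/s = 0.0319 m³/s.
Mass balance: 0.382·5.432 = 0.0319·Cₑ + 5.4·0.12.
Cₑ = (2.075 − 0.648) / 0.0319 = 44.73 mg/L.

44.7 mg/L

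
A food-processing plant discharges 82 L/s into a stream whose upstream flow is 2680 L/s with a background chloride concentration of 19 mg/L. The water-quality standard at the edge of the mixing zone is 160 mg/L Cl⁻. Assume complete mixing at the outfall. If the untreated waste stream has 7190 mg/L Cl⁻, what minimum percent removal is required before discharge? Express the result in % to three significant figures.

33.7 %

82 L/s = 0.082 m³/s.
2680 L/s = 2.68 m³/s.
Mass balance: 160·2.762 = 0.082·Cₑ + 2.68·19.
Cₑ = (441.9 − 50.92) / 0.082 = 4768 mg/L.
Required removal = 1 − 4768/7190 = 33.68 %.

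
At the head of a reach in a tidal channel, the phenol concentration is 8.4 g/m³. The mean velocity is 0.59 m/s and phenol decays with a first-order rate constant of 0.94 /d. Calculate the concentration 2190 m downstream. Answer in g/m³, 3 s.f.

8.07 g/m³

Travel time t = 2190 m / 0.59 m/s = 2190/0.59 = 3712 s = 0.04296 d.
First-order decay: C = 8.4·exp(−0.94·0.04296) = 8.4·0.9604 = 8.068 g/m³.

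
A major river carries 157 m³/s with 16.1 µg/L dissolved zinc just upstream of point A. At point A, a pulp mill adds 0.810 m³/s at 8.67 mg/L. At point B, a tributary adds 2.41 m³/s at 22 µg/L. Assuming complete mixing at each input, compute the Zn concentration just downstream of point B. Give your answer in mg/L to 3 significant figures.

16.1 µg/L = 0.0161 mg/L.
After input A: C = (157·0.0161 + 0.81·8.67) / 157.8 = 0.06052 mg/L.
22 µg/L = 0.022 mg/L.
After input B: C = (157.8·0.06052 + 2.41·0.022) / 160.2 = 0.05994 mg/L.

0.0599 mg/L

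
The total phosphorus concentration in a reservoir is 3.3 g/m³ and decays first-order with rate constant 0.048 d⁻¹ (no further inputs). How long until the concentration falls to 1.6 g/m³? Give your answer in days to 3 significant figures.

t = ln(C₀/C)/k = ln(3.3/1.6)/0.048 = 0.7239/0.048 = 15.08 d.

15.1 d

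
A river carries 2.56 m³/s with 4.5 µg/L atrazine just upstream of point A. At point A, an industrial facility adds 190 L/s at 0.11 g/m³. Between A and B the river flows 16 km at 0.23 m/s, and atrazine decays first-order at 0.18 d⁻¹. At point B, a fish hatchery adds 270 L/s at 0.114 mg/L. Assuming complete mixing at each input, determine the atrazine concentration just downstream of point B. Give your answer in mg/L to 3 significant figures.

4.5 µg/L = 0.0045 mg/L.
190 L/s = 0.19 m³/s.
After input A: C = (2.56·0.0045 + 0.19·0.11) / 2.75 = 0.01179 mg/L.
Over the 16 km reach to input B (t = 6.957e+04 s = 0.8052 d), decay gives C = 0.01179·exp(−0.18·0.8052) = 0.0102 mg/L.
270 L/s = 0.27 m³/s.
After input B: C = (2.75·0.0102 + 0.27·0.114) / 3.02 = 0.01948 mg/L.

0.0195 mg/L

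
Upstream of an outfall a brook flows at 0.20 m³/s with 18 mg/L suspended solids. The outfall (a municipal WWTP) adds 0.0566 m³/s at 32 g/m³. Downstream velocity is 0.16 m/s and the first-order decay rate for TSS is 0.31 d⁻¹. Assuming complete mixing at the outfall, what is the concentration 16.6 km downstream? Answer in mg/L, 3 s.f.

After complete mixing, C₀ = (0.0566·32 + 0.2·18) / 0.2566 = 21.09 mg/L.
Travel time t = 1.66e+04 m / 0.16 m/s = 1.038e+05 s = 1.201 d.
C = 21.09·exp(−0.31·1.201) = 21.09·0.6892 = 14.53 mg/L.

14.5 mg/L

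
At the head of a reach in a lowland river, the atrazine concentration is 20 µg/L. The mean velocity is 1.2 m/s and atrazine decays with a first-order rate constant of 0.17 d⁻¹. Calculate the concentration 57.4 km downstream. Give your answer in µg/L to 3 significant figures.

18.2 µg/L

Travel time t = 57.4 km / 1.2 m/s = 5.74e+04/1.2 = 4.783e+04 s = 0.5536 d.
First-order decay: C = 20·exp(−0.17·0.5536) = 20·0.9102 = 18.2 µg/L.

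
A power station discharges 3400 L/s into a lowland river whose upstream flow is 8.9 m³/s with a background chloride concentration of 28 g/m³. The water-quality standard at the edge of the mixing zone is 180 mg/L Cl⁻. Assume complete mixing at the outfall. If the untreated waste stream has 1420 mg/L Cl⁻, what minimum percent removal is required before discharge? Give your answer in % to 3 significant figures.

59.3 %

3400 L/s = 3.4 m³/s.
Mass balance: 180·12.3 = 3.4·Cₑ + 8.9·28.
Cₑ = (2214 − 249.2) / 3.4 = 577.9 mg/L.
Required removal = 1 − 577.9/1420 = 59.3 %.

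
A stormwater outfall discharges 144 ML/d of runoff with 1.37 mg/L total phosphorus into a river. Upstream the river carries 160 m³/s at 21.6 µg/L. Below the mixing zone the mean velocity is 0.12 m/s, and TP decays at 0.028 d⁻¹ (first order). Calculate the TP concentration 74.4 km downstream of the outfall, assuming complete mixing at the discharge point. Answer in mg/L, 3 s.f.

0.0290 mg/L

144 ML/d = 1.667 m³/s.
21.6 µg/L = 0.0216 mg/L.
After complete mixing, C₀ = (1.667·1.37 + 160·0.0216) / 161.7 = 0.0355 mg/L.
Travel time t = 7.44e+04 m / 0.12 m/s = 6.2e+05 s = 7.176 d.
C = 0.0355·exp(−0.028·7.176) = 0.0355·0.818 = 0.02904 mg/L.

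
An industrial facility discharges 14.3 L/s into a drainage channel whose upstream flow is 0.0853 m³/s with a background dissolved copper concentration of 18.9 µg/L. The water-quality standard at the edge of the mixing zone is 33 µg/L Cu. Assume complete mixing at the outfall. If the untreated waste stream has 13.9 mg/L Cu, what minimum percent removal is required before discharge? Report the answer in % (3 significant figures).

14.3 L/s = 0.0143 m³/s.
18.9 µg/L = 0.0189 mg/L.
33 µg/L = 0.033 mg/L.
Mass balance: 0.033·0.0996 = 0.0143·Cₑ + 0.0853·0.0189.
Cₑ = (0.003287 − 0.001612) / 0.0143 = 0.1171 mg/L.
Required removal = 1 − 0.1171/13.9 = 99.16 %.

99.2 %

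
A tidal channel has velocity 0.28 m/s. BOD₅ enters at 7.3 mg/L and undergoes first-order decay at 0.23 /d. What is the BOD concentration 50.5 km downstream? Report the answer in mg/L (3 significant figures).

4.52 mg/L

Travel time t = 50.5 km / 0.28 m/s = 5.05e+04/0.28 = 1.804e+05 s = 2.087 d.
First-order decay: C = 7.3·exp(−0.23·2.087) = 7.3·0.6187 = 4.517 mg/L.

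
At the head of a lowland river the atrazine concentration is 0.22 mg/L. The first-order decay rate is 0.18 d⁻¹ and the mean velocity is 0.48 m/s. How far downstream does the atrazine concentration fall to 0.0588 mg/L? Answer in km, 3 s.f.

From C = C₀·e^(−kt), t = ln(C₀/C)/k = ln(0.22/0.0588)/0.18 = 1.319/0.18 = 7.33 d.
Distance = v·t = 0.48 m/s × 6.334e+05 s = 3.04e+05 m = 304 km.

304 km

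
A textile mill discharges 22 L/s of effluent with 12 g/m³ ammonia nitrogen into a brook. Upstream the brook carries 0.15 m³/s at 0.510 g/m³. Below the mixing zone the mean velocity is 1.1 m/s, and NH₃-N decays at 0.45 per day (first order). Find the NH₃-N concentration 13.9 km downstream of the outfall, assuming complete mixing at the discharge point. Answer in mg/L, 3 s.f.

1.85 mg/L

22 L/s = 0.022 m³/s.
After complete mixing, C₀ = (0.022·12 + 0.15·0.51) / 0.172 = 1.98 mg/L.
Travel time t = 1.39e+04 m / 1.1 m/s = 1.264e+04 s = 0.1463 d.
C = 1.98·exp(−0.45·0.1463) = 1.98·0.9363 = 1.854 mg/L.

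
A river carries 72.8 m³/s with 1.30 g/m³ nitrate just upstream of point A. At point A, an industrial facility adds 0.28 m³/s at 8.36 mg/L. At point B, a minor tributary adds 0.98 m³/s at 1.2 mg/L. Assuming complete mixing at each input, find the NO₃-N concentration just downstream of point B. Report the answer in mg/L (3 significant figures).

After input A: C = (72.8·1.3 + 0.28·8.36) / 73.08 = 1.327 mg/L.
After input B: C = (73.08·1.327 + 0.98·1.2) / 74.06 = 1.325 mg/L.

1.33 mg/L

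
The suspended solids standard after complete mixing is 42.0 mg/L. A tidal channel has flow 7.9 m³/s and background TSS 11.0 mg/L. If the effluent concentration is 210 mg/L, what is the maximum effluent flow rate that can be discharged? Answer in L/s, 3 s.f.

1460 L/s

Mass balance at complete mixing: C_std·(Q_w + Q_r) = Q_w·C_e + Q_r·C_b.
Rearranging, Q_w = Q_r·(C_std − C_b)/(C_e − C_std) = 7.9·(42 − 11) / (210 − 42) = 1.458 m³/s.
= 1458 L/s.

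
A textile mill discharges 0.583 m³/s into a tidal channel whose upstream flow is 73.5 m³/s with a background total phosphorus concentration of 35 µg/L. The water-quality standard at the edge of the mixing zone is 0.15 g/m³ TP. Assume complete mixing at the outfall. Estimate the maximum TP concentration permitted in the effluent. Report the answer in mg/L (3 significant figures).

14.6 mg/L

35 µg/L = 0.035 mg/L.
Mass balance: 0.15·74.08 = 0.583·Cₑ + 73.5·0.035.
Cₑ = (11.11 − 2.573) / 0.583 = 14.65 mg/L.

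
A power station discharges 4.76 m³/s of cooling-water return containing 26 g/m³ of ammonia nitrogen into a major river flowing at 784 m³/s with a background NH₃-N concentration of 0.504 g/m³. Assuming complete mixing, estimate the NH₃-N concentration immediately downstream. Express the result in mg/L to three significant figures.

0.658 mg/L

Conservation of mass across the mixing zone: C = (4.76·26 + 784·0.504) / (4.76 + 784) = 518.9/788.8 = 0.6579 mg/L.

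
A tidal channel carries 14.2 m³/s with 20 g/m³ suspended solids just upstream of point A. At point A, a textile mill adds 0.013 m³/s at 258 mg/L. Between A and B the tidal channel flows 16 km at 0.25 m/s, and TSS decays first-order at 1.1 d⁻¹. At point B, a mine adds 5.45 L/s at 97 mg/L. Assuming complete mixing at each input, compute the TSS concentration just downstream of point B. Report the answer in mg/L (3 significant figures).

After input A: C = (14.2·20 + 0.013·258) / 14.21 = 20.22 mg/L.
Over the 16 km reach to input B (t = 6.4e+04 s = 0.7407 d), decay gives C = 20.22·exp(−1.1·0.7407) = 8.951 mg/L.
5.45 L/s = 0.00545 m³/s.
After input B: C = (14.21·8.951 + 0.00545·97) / 14.22 = 8.985 mg/L.

8.98 mg/L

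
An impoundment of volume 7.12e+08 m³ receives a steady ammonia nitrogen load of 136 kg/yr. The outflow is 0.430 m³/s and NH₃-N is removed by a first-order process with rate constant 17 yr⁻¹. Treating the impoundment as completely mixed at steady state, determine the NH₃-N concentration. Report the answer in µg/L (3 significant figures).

Outflow Q = 0.430 m³/s × 3.156e+07 s/yr = 1.357e+07 m³/yr.
Steady-state CSTR mass balance: W = Q·C + k·V·C, so C = W/(Q + kV).
Q + kV = 1.357e+07 + 17·7.12e+08 = 1.212e+10 m³/yr.
C = 136/1.212e+10 = 1.122e-08 kg/m³ = 1.122e-05 mg/L = 0.01122 µg/L.

0.0112 µg/L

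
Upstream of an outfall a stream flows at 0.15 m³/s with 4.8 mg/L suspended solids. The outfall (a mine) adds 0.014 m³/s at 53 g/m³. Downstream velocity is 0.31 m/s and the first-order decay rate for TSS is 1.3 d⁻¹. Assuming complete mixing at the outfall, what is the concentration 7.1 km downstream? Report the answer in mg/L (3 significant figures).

6.32 mg/L

After complete mixing, C₀ = (0.014·53 + 0.15·4.8) / 0.164 = 8.915 mg/L.
Travel time t = 7100 m / 0.31 m/s = 2.29e+04 s = 0.2651 d.
C = 8.915·exp(−1.3·0.2651) = 8.915·0.7085 = 6.316 mg/L.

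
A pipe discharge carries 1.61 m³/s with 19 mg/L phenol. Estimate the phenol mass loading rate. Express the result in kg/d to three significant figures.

Mass flux = Q·C = 1.61 m³/s × 19 g/m³ = 30.59 g/s.
= 30.59 g/s × 86.4 = 2643 kg/d.

2640 kg/d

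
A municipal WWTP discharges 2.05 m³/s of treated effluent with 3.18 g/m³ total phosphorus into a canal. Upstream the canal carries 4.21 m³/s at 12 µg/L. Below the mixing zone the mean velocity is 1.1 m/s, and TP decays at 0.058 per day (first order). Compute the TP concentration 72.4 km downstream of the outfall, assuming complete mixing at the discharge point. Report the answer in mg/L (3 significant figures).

12 µg/L = 0.012 mg/L.
After complete mixing, C₀ = (2.05·3.18 + 4.21·0.012) / 6.26 = 1.049 mg/L.
Travel time t = 7.24e+04 m / 1.1 m/s = 6.582e+04 s = 0.7618 d.
C = 1.049·exp(−0.058·0.7618) = 1.049·0.9568 = 1.004 mg/L.

1.00 mg/L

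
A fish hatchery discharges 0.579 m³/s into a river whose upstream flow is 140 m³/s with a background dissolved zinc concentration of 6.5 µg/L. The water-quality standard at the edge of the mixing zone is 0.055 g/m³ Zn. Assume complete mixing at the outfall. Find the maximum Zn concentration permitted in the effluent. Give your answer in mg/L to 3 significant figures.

6.5 µg/L = 0.0065 mg/L.
Mass balance: 0.055·140.6 = 0.579·Cₑ + 140·0.0065.
Cₑ = (7.732 − 0.91) / 0.579 = 11.78 mg/L.

11.8 mg/L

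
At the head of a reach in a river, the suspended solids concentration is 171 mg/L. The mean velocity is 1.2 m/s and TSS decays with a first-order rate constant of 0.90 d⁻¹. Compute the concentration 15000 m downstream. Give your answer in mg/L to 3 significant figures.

150 mg/L

Travel time t = 15000 m / 1.2 m/s = 1.5e+04/1.2 = 1.25e+04 s = 0.1447 d.
First-order decay: C = 171·exp(−0.90·0.1447) = 171·0.8779 = 150.1 mg/L.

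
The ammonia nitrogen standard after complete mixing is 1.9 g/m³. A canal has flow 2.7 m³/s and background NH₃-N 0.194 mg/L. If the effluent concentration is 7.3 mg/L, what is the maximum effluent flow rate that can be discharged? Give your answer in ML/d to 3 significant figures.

Mass balance at complete mixing: C_std·(Q_w + Q_r) = Q_w·C_e + Q_r·C_b.
Rearranging, Q_w = Q_r·(C_std − C_b)/(C_e − C_std) = 2.7·(1.9 − 0.194) / (7.3 − 1.9) = 0.853 m³/s.
= 73.7 ML/d.

73.7 ML/d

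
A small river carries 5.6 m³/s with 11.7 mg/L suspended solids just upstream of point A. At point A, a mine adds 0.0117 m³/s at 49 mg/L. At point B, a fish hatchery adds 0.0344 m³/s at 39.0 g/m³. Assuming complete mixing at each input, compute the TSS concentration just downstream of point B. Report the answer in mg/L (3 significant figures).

After input A: C = (5.6·11.7 + 0.0117·49) / 5.612 = 11.78 mg/L.
After input B: C = (5.612·11.78 + 0.0344·39) / 5.646 = 11.94 mg/L.

11.9 mg/L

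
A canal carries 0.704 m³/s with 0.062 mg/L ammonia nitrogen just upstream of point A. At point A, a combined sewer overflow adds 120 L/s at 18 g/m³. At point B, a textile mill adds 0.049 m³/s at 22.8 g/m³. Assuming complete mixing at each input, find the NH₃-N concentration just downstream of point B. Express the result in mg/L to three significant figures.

3.80 mg/L

120 L/s = 0.12 m³/s.
After input A: C = (0.704·0.062 + 0.12·18) / 0.824 = 2.674 mg/L.
After input B: C = (0.824·2.674 + 0.049·22.8) / 0.873 = 3.804 mg/L.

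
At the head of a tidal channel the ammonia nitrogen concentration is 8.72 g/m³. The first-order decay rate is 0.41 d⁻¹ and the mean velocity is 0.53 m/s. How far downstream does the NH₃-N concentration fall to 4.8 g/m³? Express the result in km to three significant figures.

From C = C₀·e^(−kt), t = ln(C₀/C)/k = ln(8.72/4.8)/0.41 = 0.597/0.41 = 1.456 d.
Distance = v·t = 0.53 m/s × 1.258e+05 s = 6.668e+04 m = 66.68 km.

66.7 km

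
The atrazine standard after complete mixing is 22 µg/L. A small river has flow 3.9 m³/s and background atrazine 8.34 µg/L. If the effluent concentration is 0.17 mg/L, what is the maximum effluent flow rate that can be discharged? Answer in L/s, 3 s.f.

8.34 µg/L = 0.00834 mg/L.
22 µg/L = 0.022 mg/L.
Mass balance at complete mixing: C_std·(Q_w + Q_r) = Q_w·C_e + Q_r·C_b.
Rearranging, Q_w = Q_r·(C_std − C_b)/(C_e − C_std) = 3.9·(0.022 − 0.00834) / (0.17 − 0.022) = 0.36 m³/s.
= 360 L/s.

360 L/s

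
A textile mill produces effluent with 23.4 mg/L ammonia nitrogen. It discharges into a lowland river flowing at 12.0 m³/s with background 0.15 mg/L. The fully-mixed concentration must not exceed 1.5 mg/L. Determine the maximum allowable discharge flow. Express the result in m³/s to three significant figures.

Mass balance at complete mixing: C_std·(Q_w + Q_r) = Q_w·C_e + Q_r·C_b.
Rearranging, Q_w = Q_r·(C_std − C_b)/(C_e − C_std) = 12.0·(1.5 − 0.15) / (23.4 − 1.5) = 0.7397 m³/s.

0.740 m³/s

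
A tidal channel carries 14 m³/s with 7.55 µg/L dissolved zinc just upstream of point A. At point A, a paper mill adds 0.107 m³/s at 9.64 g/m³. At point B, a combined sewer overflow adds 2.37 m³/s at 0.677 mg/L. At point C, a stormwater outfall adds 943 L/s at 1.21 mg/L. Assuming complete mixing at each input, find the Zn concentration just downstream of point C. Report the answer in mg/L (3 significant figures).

7.55 µg/L = 0.00755 mg/L.
After input A: C = (14·0.00755 + 0.107·9.64) / 14.11 = 0.08061 mg/L.
After input B: C = (14.11·0.08061 + 2.37·0.677) / 16.48 = 0.1664 mg/L.
943 L/s = 0.943 m³/s.
After input C: C = (16.48·0.1664 + 0.943·1.21) / 17.42 = 0.2229 mg/L.

0.223 mg/L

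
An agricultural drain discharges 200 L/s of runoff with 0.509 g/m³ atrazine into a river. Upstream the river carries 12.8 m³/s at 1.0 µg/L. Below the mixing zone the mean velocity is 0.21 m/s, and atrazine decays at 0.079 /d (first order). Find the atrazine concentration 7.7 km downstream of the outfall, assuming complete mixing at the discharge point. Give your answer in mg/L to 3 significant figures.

0.00852 mg/L

200 L/s = 0.2 m³/s.
1.0 µg/L = 0.001 mg/L.
After complete mixing, C₀ = (0.2·0.509 + 12.8·0.001) / 13 = 0.008815 mg/L.
Travel time t = 7700 m / 0.21 m/s = 3.667e+04 s = 0.4244 d.
C = 0.008815·exp(−0.079·0.4244) = 0.008815·0.967 = 0.008525 mg/L.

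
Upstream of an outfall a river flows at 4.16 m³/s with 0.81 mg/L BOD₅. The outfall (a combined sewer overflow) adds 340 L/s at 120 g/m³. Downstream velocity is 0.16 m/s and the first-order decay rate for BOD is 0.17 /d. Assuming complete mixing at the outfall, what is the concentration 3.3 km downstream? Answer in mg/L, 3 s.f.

9.43 mg/L

340 L/s = 0.34 m³/s.
After complete mixing, C₀ = (0.34·120 + 4.16·0.81) / 4.5 = 9.815 mg/L.
Travel time t = 3300 m / 0.16 m/s = 2.062e+04 s = 0.2387 d.
C = 9.815·exp(−0.17·0.2387) = 9.815·0.9602 = 9.425 mg/L.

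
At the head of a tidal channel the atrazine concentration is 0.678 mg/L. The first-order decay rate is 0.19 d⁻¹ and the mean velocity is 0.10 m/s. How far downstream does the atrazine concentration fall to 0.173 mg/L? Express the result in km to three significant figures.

62.1 km

From C = C₀·e^(−kt), t = ln(C₀/C)/k = ln(0.678/0.173)/0.19 = 1.366/0.19 = 7.189 d.
Distance = v·t = 0.10 m/s × 6.211e+05 s = 6.211e+04 m = 62.11 km.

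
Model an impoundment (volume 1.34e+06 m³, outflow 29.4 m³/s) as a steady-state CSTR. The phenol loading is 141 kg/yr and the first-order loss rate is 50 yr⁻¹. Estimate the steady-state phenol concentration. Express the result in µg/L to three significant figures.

Outflow Q = 29.4 m³/s × 3.156e+07 s/yr = 9.278e+08 m³/yr.
Steady-state CSTR mass balance: W = Q·C + k·V·C, so C = W/(Q + kV).
Q + kV = 9.278e+08 + 50·1.34e+06 = 9.948e+08 m³/yr.
C = 141/9.948e+08 = 1.417e-07 kg/m³ = 0.0001417 mg/L = 0.1417 µg/L.

0.142 µg/L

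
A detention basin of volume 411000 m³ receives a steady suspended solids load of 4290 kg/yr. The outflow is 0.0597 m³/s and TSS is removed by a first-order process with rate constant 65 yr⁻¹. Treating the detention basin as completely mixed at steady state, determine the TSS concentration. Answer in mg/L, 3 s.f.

0.150 mg/L

Outflow Q = 0.0597 m³/s × 3.156e+07 s/yr = 1.884e+06 m³/yr.
Steady-state CSTR mass balance: W = Q·C + k·V·C, so C = W/(Q + kV).
Q + kV = 1.884e+06 + 65·411000 = 2.86e+07 m³/yr.
C = 4290/2.86e+07 = 0.00015 kg/m³ = 0.15 mg/L.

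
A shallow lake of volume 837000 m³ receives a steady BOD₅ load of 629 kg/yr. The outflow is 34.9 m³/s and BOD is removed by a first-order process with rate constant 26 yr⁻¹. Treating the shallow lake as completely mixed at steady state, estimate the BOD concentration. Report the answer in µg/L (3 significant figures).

0.560 µg/L

Outflow Q = 34.9 m³/s × 3.156e+07 s/yr = 1.101e+09 m³/yr.
Steady-state CSTR mass balance: W = Q·C + k·V·C, so C = W/(Q + kV).
Q + kV = 1.101e+09 + 26·837000 = 1.123e+09 m³/yr.
C = 629/1.123e+09 = 5.6e-07 kg/m³ = 0.00056 mg/L = 0.56 µg/L.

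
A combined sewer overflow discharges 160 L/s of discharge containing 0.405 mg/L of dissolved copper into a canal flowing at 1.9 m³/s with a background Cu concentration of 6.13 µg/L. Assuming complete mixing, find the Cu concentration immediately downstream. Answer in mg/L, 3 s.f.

160 L/s = 0.16 m³/s.
6.13 µg/L = 0.00613 mg/L.
Conservation of mass across the mixing zone: C = (0.16·0.405 + 1.9·0.00613) / (0.16 + 1.9) = 0.07645/2.06 = 0.03711 mg/L.

0.0371 mg/L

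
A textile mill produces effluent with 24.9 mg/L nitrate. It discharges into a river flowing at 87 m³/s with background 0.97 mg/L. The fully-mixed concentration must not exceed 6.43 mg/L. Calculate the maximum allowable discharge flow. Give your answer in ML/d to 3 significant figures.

2220 ML/d

Mass balance at complete mixing: C_std·(Q_w + Q_r) = Q_w·C_e + Q_r·C_b.
Rearranging, Q_w = Q_r·(C_std − C_b)/(C_e − C_std) = 87·(6.43 − 0.97) / (24.9 − 6.43) = 25.72 m³/s.
= 2222 ML/d.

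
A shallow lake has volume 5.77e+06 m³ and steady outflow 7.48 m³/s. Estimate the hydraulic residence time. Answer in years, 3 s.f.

Q = 7.48 m³/s × 3.156e+07 s/yr = 2.361e+08 m³/yr.
Hydraulic residence time τ = V/Q = 5.77e+06/2.361e+08 = 0.02444 yr.

0.0244 yr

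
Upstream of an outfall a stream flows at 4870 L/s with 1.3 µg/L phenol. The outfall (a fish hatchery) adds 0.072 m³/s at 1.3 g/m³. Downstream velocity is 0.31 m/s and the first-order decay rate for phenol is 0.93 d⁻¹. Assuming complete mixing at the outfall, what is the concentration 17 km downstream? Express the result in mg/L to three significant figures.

0.0112 mg/L

4870 L/s = 4.87 m³/s.
1.3 µg/L = 0.0013 mg/L.
After complete mixing, C₀ = (0.072·1.3 + 4.87·0.0013) / 4.942 = 0.02022 mg/L.
Travel time t = 1.7e+04 m / 0.31 m/s = 5.484e+04 s = 0.6347 d.
C = 0.02022·exp(−0.93·0.6347) = 0.02022·0.5542 = 0.01121 mg/L.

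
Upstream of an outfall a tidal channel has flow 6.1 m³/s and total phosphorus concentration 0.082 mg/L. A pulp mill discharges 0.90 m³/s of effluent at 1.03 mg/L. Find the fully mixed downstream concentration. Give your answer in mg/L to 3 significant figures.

0.204 mg/L

By mass balance at complete mixing, C = (0.9·1.03 + 6.1·0.082) / (0.9 + 6.1) = 1.427/7 = 0.2039 mg/L.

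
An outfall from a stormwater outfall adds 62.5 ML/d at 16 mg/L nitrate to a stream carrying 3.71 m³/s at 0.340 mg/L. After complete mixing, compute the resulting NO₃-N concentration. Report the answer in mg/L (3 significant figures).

2.90 mg/L

62.5 ML/d = 0.7234 m³/s.
By mass balance at complete mixing, C = (0.7234·16 + 3.71·0.34) / (0.7234 + 3.71) = 12.84/4.433 = 2.895 mg/L.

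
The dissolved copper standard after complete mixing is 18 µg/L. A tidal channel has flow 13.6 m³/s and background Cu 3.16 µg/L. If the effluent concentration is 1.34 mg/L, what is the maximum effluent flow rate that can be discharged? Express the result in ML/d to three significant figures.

3.16 µg/L = 0.00316 mg/L.
18 µg/L = 0.018 mg/L.
Mass balance at complete mixing: C_std·(Q_w + Q_r) = Q_w·C_e + Q_r·C_b.
Rearranging, Q_w = Q_r·(C_std − C_b)/(C_e − C_std) = 13.6·(0.018 − 0.00316) / (1.34 − 0.018) = 0.1527 m³/s.
= 13.19 ML/d.

13.2 ML/d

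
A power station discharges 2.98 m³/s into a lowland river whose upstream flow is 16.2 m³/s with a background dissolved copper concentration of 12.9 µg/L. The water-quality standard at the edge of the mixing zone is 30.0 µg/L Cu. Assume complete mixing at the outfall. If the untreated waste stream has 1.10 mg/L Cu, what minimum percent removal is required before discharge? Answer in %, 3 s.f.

88.8 %

12.9 µg/L = 0.0129 mg/L.
30.0 µg/L = 0.03 mg/L.
Mass balance: 0.03·19.18 = 2.98·Cₑ + 16.2·0.0129.
Cₑ = (0.5754 − 0.209) / 2.98 = 0.123 mg/L.
Required removal = 1 − 0.123/1.10 = 88.82 %.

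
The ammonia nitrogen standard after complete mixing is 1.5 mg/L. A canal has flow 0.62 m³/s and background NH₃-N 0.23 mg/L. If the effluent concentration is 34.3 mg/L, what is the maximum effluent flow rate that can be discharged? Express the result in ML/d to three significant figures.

2.07 ML/d

Mass balance at complete mixing: C_std·(Q_w + Q_r) = Q_w·C_e + Q_r·C_b.
Rearranging, Q_w = Q_r·(C_std − C_b)/(C_e − C_std) = 0.62·(1.5 − 0.23) / (34.3 − 1.5) = 0.02401 m³/s.
= 2.074 ML/d.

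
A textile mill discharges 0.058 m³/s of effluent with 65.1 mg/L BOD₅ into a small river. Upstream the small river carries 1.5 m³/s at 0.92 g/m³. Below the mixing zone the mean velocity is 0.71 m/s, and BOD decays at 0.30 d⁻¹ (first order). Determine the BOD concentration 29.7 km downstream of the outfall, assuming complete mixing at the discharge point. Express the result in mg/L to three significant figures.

2.86 mg/L

After complete mixing, C₀ = (0.058·65.1 + 1.5·0.92) / 1.558 = 3.309 mg/L.
Travel time t = 2.97e+04 m / 0.71 m/s = 4.183e+04 s = 0.4842 d.
C = 3.309·exp(−0.30·0.4842) = 3.309·0.8648 = 2.862 mg/L.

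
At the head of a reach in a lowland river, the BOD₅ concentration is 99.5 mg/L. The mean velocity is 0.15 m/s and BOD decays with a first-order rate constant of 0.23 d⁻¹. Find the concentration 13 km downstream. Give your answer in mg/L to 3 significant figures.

Travel time t = 13 km / 0.15 m/s = 1.3e+04/0.15 = 8.667e+04 s = 1.003 d.
First-order decay: C = 99.5·exp(−0.23·1.003) = 99.5·0.794 = 79 mg/L.

79.0 mg/L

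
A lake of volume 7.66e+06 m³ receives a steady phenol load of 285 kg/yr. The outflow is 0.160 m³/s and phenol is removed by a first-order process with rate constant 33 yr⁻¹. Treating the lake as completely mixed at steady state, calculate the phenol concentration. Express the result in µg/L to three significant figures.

Outflow Q = 0.160 m³/s × 3.156e+07 s/yr = 5.049e+06 m³/yr.
Steady-state CSTR mass balance: W = Q·C + k·V·C, so C = W/(Q + kV).
Q + kV = 5.049e+06 + 33·7.66e+06 = 2.578e+08 m³/yr.
C = 285/2.578e+08 = 1.105e-06 kg/m³ = 0.001105 mg/L = 1.105 µg/L.

1.11 µg/L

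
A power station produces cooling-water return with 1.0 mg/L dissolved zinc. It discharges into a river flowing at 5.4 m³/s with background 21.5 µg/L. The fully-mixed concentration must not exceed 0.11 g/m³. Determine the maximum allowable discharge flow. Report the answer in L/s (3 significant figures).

537 L/s

21.5 µg/L = 0.0215 mg/L.
Mass balance at complete mixing: C_std·(Q_w + Q_r) = Q_w·C_e + Q_r·C_b.
Rearranging, Q_w = Q_r·(C_std − C_b)/(C_e − C_std) = 5.4·(0.11 − 0.0215) / (1 − 0.11) = 0.537 m³/s.
= 537 L/s.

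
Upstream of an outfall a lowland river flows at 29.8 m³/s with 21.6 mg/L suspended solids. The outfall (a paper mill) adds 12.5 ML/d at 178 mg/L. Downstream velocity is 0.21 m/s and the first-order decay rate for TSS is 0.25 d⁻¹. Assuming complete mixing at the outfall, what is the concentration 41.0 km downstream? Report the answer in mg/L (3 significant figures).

12.5 ML/d = 0.1447 m³/s.
After complete mixing, C₀ = (0.1447·178 + 29.8·21.6) / 29.94 = 22.36 mg/L.
Travel time t = 4.1e+04 m / 0.21 m/s = 1.952e+05 s = 2.26 d.
C = 22.36·exp(−0.25·2.26) = 22.36·0.5684 = 12.71 mg/L.

12.7 mg/L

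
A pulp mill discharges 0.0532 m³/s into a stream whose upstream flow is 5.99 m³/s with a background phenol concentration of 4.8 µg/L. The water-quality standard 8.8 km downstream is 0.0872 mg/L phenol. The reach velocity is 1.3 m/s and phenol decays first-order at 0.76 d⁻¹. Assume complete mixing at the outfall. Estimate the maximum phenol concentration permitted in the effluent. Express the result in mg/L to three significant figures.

4.8 µg/L = 0.0048 mg/L.
Travel time to the compliance point: t = 8800/1.3 = 6769 s = 0.07835 d; decay factor exp(−0.76·0.07835) = 0.9422.
So the concentration just after mixing may be at most 0.0872/0.9422 = 0.09255 mg/L.
Mass balance: 0.09255·6.043 = 0.0532·Cₑ + 5.99·0.0048.
Cₑ = (0.5593 − 0.02875) / 0.0532 = 9.973 mg/L.

9.97 mg/L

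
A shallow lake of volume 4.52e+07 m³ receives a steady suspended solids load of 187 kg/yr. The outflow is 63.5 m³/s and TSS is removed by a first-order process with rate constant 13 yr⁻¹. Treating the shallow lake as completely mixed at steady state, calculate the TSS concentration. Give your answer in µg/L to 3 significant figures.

0.0722 µg/L

Outflow Q = 63.5 m³/s × 3.156e+07 s/yr = 2.004e+09 m³/yr.
Steady-state CSTR mass balance: W = Q·C + k·V·C, so C = W/(Q + kV).
Q + kV = 2.004e+09 + 13·4.52e+07 = 2.592e+09 m³/yr.
C = 187/2.592e+09 = 7.216e-08 kg/m³ = 7.216e-05 mg/L = 0.07216 µg/L.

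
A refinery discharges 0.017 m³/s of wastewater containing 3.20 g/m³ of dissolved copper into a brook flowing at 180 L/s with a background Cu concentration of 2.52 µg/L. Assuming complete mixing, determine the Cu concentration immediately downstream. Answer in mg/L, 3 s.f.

0.278 mg/L

180 L/s = 0.18 m³/s.
2.52 µg/L = 0.00252 mg/L.
Flow-weighted mixing gives C = (0.017·3.2 + 0.18·0.00252) / (0.017 + 0.18) = 0.05485/0.197 = 0.2784 mg/L.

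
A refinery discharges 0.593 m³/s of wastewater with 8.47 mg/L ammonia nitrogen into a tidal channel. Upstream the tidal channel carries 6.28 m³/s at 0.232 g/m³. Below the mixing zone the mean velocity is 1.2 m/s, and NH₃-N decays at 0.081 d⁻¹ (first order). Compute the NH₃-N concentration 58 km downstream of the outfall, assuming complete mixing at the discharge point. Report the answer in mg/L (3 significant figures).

0.901 mg/L

After complete mixing, C₀ = (0.593·8.47 + 6.28·0.232) / 6.873 = 0.9428 mg/L.
Travel time t = 5.8e+04 m / 1.2 m/s = 4.833e+04 s = 0.5594 d.
C = 0.9428·exp(−0.081·0.5594) = 0.9428·0.9557 = 0.901 mg/L.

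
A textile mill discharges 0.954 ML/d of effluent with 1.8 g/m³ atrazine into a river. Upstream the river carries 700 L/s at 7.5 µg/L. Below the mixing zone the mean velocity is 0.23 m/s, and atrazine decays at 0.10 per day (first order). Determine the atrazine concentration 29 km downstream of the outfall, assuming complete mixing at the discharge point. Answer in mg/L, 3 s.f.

0.0305 mg/L

0.954 ML/d = 0.01104 m³/s.
700 L/s = 0.7 m³/s.
7.5 µg/L = 0.0075 mg/L.
After complete mixing, C₀ = (0.01104·1.8 + 0.7·0.0075) / 0.711 = 0.03534 mg/L.
Travel time t = 2.9e+04 m / 0.23 m/s = 1.261e+05 s = 1.459 d.
C = 0.03534·exp(−0.10·1.459) = 0.03534·0.8642 = 0.03054 mg/L.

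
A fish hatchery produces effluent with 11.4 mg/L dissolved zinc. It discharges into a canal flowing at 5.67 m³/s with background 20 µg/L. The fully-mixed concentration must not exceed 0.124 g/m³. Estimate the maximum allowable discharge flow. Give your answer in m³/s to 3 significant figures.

0.0523 m³/s

20 µg/L = 0.02 mg/L.
Mass balance at complete mixing: C_std·(Q_w + Q_r) = Q_w·C_e + Q_r·C_b.
Rearranging, Q_w = Q_r·(C_std − C_b)/(C_e − C_std) = 5.67·(0.124 − 0.02) / (11.4 − 0.124) = 0.0523 m³/s.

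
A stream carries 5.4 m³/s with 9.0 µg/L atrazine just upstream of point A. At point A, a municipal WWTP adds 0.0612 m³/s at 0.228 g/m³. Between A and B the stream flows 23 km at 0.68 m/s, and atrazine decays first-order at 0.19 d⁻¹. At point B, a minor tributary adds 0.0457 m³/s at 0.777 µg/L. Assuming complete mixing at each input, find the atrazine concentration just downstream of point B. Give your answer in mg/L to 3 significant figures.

0.0106 mg/L

9.0 µg/L = 0.009 mg/L.
After input A: C = (5.4·0.009 + 0.0612·0.228) / 5.461 = 0.01145 mg/L.
Over the 23 km reach to input B (t = 3.382e+04 s = 0.3915 d), decay gives C = 0.01145·exp(−0.19·0.3915) = 0.01063 mg/L.
0.777 µg/L = 0.000777 mg/L.
After input B: C = (5.461·0.01063 + 0.0457·0.000777) / 5.507 = 0.01055 mg/L.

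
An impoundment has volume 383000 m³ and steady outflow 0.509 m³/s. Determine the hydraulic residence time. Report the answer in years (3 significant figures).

0.0238 yr

Q = 0.509 m³/s × 3.156e+07 s/yr = 1.606e+07 m³/yr.
Hydraulic residence time τ = V/Q = 383000/1.606e+07 = 0.02384 yr.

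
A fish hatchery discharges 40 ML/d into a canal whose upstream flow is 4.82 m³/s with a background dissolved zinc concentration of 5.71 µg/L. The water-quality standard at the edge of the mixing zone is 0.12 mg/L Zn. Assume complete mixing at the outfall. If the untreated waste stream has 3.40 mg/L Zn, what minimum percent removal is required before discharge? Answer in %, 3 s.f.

40 ML/d = 0.463 m³/s.
5.71 µg/L = 0.00571 mg/L.
Mass balance: 0.12·5.283 = 0.463·Cₑ + 4.82·0.00571.
Cₑ = (0.634 − 0.02752) / 0.463 = 1.31 mg/L.
Required removal = 1 − 1.31/3.40 = 61.47 %.

61.5 %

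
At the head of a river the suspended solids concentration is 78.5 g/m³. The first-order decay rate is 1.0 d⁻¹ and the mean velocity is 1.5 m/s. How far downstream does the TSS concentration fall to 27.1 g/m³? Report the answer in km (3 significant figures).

From C = C₀·e^(−kt), t = ln(C₀/C)/k = ln(78.5/27.1)/1.0 = 1.064/1.0 = 1.064 d.
Distance = v·t = 1.5 m/s × 9.189e+04 s = 1.378e+05 m = 137.8 km.

138 km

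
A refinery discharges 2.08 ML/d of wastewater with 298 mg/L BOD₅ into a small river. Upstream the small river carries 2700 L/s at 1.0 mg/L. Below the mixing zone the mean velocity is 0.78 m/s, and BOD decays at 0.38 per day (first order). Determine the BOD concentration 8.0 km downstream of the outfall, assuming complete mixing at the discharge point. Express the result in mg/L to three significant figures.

3.46 mg/L

2.08 ML/d = 0.02407 m³/s.
2700 L/s = 2.7 m³/s.
After complete mixing, C₀ = (0.02407·298 + 2.7·1) / 2.724 = 3.625 mg/L.
Travel time t = 8000 m / 0.78 m/s = 1.026e+04 s = 0.1187 d.
C = 3.625·exp(−0.38·0.1187) = 3.625·0.9559 = 3.465 mg/L.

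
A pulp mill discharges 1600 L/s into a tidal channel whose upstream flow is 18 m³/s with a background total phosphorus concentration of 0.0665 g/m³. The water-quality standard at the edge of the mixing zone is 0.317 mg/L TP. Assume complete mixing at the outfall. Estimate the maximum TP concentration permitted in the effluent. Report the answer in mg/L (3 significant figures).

1600 L/s = 1.6 m³/s.
Mass balance: 0.317·19.6 = 1.6·Cₑ + 18·0.0665.
Cₑ = (6.213 − 1.197) / 1.6 = 3.135 mg/L.

3.14 mg/L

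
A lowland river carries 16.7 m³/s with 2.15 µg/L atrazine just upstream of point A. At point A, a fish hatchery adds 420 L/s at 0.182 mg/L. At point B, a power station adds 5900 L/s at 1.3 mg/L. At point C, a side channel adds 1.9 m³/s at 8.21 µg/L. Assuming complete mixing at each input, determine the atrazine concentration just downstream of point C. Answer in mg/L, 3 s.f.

0.313 mg/L

2.15 µg/L = 0.00215 mg/L.
420 L/s = 0.42 m³/s.
After input A: C = (16.7·0.00215 + 0.42·0.182) / 17.12 = 0.006562 mg/L.
5900 L/s = 5.9 m³/s.
After input B: C = (17.12·0.006562 + 5.9·1.3) / 23.02 = 0.3381 mg/L.
8.21 µg/L = 0.00821 mg/L.
After input C: C = (23.02·0.3381 + 1.9·0.00821) / 24.92 = 0.3129 mg/L.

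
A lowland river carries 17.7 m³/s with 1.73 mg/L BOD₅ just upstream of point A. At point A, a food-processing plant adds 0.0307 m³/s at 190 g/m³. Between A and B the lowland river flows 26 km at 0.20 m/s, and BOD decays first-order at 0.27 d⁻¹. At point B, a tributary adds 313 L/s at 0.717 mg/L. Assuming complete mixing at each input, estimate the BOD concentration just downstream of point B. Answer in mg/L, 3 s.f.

After input A: C = (17.7·1.73 + 0.0307·190) / 17.73 = 2.056 mg/L.
Over the 26 km reach to input B (t = 1.3e+05 s = 1.505 d), decay gives C = 2.056·exp(−0.27·1.505) = 1.37 mg/L.
313 L/s = 0.313 m³/s.
After input B: C = (17.73·1.37 + 0.313·0.717) / 18.04 = 1.358 mg/L.

1.36 mg/L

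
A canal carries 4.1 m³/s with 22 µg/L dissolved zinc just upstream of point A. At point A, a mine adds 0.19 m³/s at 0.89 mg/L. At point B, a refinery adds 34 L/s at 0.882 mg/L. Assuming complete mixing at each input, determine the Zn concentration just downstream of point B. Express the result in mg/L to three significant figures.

22 µg/L = 0.022 mg/L.
After input A: C = (4.1·0.022 + 0.19·0.89) / 4.29 = 0.06044 mg/L.
34 L/s = 0.034 m³/s.
After input B: C = (4.29·0.06044 + 0.034·0.882) / 4.324 = 0.0669 mg/L.

0.0669 mg/L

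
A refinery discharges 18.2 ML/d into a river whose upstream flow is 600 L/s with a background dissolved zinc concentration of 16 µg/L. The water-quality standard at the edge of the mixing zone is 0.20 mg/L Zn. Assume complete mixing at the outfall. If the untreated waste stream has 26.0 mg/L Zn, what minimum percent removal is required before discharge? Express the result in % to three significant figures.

18.2 ML/d = 0.2106 m³/s.
600 L/s = 0.6 m³/s.
16 µg/L = 0.016 mg/L.
Mass balance: 0.2·0.8106 = 0.2106·Cₑ + 0.6·0.016.
Cₑ = (0.1621 − 0.0096) / 0.2106 = 0.7241 mg/L.
Required removal = 1 − 0.7241/26.0 = 97.22 %.

97.2 %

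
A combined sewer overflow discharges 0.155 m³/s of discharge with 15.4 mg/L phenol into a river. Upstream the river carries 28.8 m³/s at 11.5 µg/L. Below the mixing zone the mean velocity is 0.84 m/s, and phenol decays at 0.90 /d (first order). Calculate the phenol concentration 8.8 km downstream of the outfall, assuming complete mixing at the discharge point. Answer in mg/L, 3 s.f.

0.0842 mg/L

11.5 µg/L = 0.0115 mg/L.
After complete mixing, C₀ = (0.155·15.4 + 28.8·0.0115) / 28.96 = 0.09388 mg/L.
Travel time t = 8800 m / 0.84 m/s = 1.048e+04 s = 0.1213 d.
C = 0.09388·exp(−0.90·0.1213) = 0.09388·0.8966 = 0.08417 mg/L.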